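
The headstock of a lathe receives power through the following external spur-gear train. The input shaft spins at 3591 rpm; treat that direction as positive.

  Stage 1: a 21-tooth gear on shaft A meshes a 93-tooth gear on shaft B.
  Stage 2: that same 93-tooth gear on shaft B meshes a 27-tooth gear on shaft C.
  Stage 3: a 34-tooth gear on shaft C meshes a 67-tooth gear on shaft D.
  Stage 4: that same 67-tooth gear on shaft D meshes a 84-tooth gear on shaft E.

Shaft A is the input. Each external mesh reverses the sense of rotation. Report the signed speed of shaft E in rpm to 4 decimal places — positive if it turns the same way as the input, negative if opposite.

Stage 1 [21T→93T]: ω = 3591.0000×21/93 = 810.8710 rpm, dir flips to −; running = −810.8710
Stage 2 [93T→27T]: ω = 810.8710×93/27 = 2793.0000 rpm, dir flips to +; running = +2793.0000
Stage 3 [34T→67T]: ω = 2793.0000×34/67 = 1417.3433 rpm, dir flips to −; running = −1417.3433
Stage 4 [67T→84T]: ω = 1417.3433×67/84 = 1130.5000 rpm, dir flips to +; running = +1130.5000

+1130.5000 rpm (same as input, |ω| = 1130.5000 rpm)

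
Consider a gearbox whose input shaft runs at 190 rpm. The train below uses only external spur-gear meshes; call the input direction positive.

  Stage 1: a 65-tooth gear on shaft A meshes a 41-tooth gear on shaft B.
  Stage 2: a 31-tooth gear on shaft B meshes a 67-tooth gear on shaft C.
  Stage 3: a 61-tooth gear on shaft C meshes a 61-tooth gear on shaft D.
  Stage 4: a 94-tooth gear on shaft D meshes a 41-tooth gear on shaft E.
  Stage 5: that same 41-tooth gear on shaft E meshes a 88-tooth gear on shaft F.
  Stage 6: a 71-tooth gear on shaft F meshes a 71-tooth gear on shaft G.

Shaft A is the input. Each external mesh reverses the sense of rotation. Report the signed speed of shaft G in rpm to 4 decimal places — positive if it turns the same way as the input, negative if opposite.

+148.8727 rpm (same as input, |ω| = 148.8727 rpm)

Stage 1 [65T→41T]: ω = 190.0000×65/41 = 301.2195 rpm, dir flips to −; running = −301.2195
Stage 2 [31T→67T]: ω = 301.2195×31/67 = 139.3702 rpm, dir flips to +; running = +139.3702
Stage 3 [61T→61T]: ω = 139.3702×61/61 = 139.3702 rpm, dir flips to −; running = −139.3702
Stage 4 [94T→41T]: ω = 139.3702×94/41 = 319.5317 rpm, dir flips to +; running = +319.5317
Stage 5 [41T→88T]: ω = 319.5317×41/88 = 148.8727 rpm, dir flips to −; running = −148.8727
Stage 6 [71T→71T]: ω = 148.8727×71/71 = 148.8727 rpm, dir flips to +; running = +148.8727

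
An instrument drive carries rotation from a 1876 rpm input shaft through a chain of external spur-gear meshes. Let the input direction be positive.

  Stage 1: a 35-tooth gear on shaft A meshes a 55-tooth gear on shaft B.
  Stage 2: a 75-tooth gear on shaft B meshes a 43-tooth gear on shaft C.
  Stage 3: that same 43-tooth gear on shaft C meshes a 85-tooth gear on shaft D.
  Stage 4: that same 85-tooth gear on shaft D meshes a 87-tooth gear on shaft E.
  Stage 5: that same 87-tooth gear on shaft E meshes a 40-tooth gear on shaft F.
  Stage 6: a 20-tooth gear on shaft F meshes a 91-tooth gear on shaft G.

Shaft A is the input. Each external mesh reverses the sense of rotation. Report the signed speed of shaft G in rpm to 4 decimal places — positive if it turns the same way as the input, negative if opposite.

Stage 1 [35T→55T]: ω = 1876.0000×35/55 = 1193.8182 rpm, dir flips to −; running = −1193.8182
Stage 2 [75T→43T]: ω = 1193.8182×75/43 = 2082.2410 rpm, dir flips to +; running = +2082.2410
Stage 3 [43T→85T]: ω = 2082.2410×43/85 = 1053.3690 rpm, dir flips to −; running = −1053.3690
Stage 4 [85T→87T]: ω = 1053.3690×85/87 = 1029.1536 rpm, dir flips to +; running = +1029.1536
Stage 5 [87T→40T]: ω = 1029.1536×87/40 = 2238.4091 rpm, dir flips to −; running = −2238.4091
Stage 6 [20T→91T]: ω = 2238.4091×20/91 = 491.9580 rpm, dir flips to +; running = +491.9580

+491.9580 rpm (same as input, |ω| = 491.9580 rpm)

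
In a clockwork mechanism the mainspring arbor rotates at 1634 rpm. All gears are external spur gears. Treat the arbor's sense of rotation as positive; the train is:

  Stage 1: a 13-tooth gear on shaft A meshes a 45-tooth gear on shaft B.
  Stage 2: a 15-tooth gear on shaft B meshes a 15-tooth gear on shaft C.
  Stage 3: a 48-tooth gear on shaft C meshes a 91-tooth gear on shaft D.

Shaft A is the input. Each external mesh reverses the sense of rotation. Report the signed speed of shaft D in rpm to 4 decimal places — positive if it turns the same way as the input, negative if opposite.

-248.9905 rpm (opposite to input, |ω| = 248.9905 rpm)

Stage 1 [13T→45T]: ω = 1634.0000×13/45 = 472.0444 rpm, dir flips to −; running = −472.0444
Stage 2 [15T→15T]: ω = 472.0444×15/15 = 472.0444 rpm, dir flips to +; running = +472.0444
Stage 3 [48T→91T]: ω = 472.0444×48/91 = 248.9905 rpm, dir flips to −; running = −248.9905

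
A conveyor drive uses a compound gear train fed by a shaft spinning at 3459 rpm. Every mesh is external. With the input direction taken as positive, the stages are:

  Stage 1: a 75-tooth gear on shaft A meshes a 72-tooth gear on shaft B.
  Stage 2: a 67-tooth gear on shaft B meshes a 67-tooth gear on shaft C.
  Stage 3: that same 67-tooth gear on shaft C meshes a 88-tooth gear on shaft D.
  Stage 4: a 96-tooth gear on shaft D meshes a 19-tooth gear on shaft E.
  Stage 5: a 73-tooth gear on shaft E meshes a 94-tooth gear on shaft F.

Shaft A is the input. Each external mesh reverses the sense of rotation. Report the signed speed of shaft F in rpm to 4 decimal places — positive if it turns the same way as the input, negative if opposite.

Stage 1 [75T→72T]: ω = 3459.0000×75/72 = 3603.1250 rpm, dir flips to −; running = −3603.1250
Stage 2 [67T→67T]: ω = 3603.1250×67/67 = 3603.1250 rpm, dir flips to +; running = +3603.1250
Stage 3 [67T→88T]: ω = 3603.1250×67/88 = 2743.2884 rpm, dir flips to −; running = −2743.2884
Stage 4 [96T→19T]: ω = 2743.2884×96/19 = 13860.8254 rpm, dir flips to +; running = +13860.8254
Stage 5 [73T→94T]: ω = 13860.8254×73/94 = 10764.2580 rpm, dir flips to −; running = −10764.2580

-10764.2580 rpm (opposite to input, |ω| = 10764.2580 rpm)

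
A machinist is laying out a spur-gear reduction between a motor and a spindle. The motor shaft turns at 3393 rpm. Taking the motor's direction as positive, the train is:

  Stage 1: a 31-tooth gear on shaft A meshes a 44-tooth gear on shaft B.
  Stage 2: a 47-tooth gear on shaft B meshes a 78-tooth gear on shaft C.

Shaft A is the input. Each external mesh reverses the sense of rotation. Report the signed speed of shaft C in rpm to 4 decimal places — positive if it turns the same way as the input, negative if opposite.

Stage 1 [31T→44T]: ω = 3393.0000×31/44 = 2390.5227 rpm, dir flips to −; running = −2390.5227
Stage 2 [47T→78T]: ω = 2390.5227×47/78 = 1440.4432 rpm, dir flips to +; running = +1440.4432

+1440.4432 rpm (same as input, |ω| = 1440.4432 rpm)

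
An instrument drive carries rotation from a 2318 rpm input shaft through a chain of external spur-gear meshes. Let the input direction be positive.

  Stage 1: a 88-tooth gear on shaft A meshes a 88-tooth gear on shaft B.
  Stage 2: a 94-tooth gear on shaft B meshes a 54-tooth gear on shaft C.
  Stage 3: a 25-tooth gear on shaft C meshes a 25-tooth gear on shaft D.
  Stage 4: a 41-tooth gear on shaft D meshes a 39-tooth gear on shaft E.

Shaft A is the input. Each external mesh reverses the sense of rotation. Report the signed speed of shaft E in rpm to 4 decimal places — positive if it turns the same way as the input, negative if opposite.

+4241.9620 rpm (same as input, |ω| = 4241.9620 rpm)

Stage 1 [88T→88T]: ω = 2318.0000×88/88 = 2318.0000 rpm, dir flips to −; running = −2318.0000
Stage 2 [94T→54T]: ω = 2318.0000×94/54 = 4035.0370 rpm, dir flips to +; running = +4035.0370
Stage 3 [25T→25T]: ω = 4035.0370×25/25 = 4035.0370 rpm, dir flips to −; running = −4035.0370
Stage 4 [41T→39T]: ω = 4035.0370×41/39 = 4241.9620 rpm, dir flips to +; running = +4241.9620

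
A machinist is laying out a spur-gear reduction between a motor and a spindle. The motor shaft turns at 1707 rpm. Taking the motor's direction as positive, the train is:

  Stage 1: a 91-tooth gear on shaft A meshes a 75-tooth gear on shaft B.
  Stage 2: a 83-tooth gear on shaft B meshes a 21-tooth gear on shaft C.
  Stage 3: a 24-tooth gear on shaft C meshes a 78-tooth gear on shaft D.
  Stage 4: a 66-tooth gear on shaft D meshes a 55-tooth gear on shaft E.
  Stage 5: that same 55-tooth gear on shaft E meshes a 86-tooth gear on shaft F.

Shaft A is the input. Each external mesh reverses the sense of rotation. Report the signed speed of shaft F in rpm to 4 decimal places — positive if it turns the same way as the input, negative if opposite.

-1933.0121 rpm (opposite to input, |ω| = 1933.0121 rpm)

Stage 1 [91T→75T]: ω = 1707.0000×91/75 = 2071.1600 rpm, dir flips to −; running = −2071.1600
Stage 2 [83T→21T]: ω = 2071.1600×83/21 = 8186.0133 rpm, dir flips to +; running = +8186.0133
Stage 3 [24T→78T]: ω = 8186.0133×24/78 = 2518.7733 rpm, dir flips to −; running = −2518.7733
Stage 4 [66T→55T]: ω = 2518.7733×66/55 = 3022.5280 rpm, dir flips to +; running = +3022.5280
Stage 5 [55T→86T]: ω = 3022.5280×55/86 = 1933.0121 rpm, dir flips to −; running = −1933.0121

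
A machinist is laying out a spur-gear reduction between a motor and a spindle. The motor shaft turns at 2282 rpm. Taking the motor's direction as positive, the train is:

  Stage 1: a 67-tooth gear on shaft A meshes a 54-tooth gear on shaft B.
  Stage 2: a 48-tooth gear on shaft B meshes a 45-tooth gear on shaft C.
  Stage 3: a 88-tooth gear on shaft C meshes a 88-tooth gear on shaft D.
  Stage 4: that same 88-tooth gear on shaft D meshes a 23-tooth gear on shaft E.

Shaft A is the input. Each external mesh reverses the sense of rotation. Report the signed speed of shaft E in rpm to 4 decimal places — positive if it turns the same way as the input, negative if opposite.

Stage 1 [67T→54T]: ω = 2282.0000×67/54 = 2831.3704 rpm, dir flips to −; running = −2831.3704
Stage 2 [48T→45T]: ω = 2831.3704×48/45 = 3020.1284 rpm, dir flips to +; running = +3020.1284
Stage 3 [88T→88T]: ω = 3020.1284×88/88 = 3020.1284 rpm, dir flips to −; running = −3020.1284
Stage 4 [88T→23T]: ω = 3020.1284×88/23 = 11555.2739 rpm, dir flips to +; running = +11555.2739

+11555.2739 rpm (same as input, |ω| = 11555.2739 rpm)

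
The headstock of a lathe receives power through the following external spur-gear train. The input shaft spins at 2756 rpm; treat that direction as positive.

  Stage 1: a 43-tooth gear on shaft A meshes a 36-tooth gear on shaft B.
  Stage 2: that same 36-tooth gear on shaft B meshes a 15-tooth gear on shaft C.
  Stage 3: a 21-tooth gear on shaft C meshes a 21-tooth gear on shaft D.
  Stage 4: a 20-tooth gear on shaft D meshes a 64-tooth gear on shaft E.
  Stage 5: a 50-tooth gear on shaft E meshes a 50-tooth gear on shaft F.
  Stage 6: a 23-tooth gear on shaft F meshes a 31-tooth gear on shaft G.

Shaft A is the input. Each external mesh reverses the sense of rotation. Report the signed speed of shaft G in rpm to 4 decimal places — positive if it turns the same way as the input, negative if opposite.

Stage 1 [43T→36T]: ω = 2756.0000×43/36 = 3291.8889 rpm, dir flips to −; running = −3291.8889
Stage 2 [36T→15T]: ω = 3291.8889×36/15 = 7900.5333 rpm, dir flips to +; running = +7900.5333
Stage 3 [21T→21T]: ω = 7900.5333×21/21 = 7900.5333 rpm, dir flips to −; running = −7900.5333
Stage 4 [20T→64T]: ω = 7900.5333×20/64 = 2468.9167 rpm, dir flips to +; running = +2468.9167
Stage 5 [50T→50T]: ω = 2468.9167×50/50 = 2468.9167 rpm, dir flips to −; running = −2468.9167
Stage 6 [23T→31T]: ω = 2468.9167×23/31 = 1831.7769 rpm, dir flips to +; running = +1831.7769

+1831.7769 rpm (same as input, |ω| = 1831.7769 rpm)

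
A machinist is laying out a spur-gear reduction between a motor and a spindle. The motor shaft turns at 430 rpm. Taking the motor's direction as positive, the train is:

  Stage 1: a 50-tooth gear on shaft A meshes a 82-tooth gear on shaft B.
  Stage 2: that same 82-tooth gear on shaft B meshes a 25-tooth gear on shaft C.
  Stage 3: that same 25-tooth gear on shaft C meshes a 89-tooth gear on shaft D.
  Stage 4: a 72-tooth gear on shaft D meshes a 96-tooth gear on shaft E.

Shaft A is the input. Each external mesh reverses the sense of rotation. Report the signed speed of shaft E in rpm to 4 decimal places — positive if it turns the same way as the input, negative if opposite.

+181.1798 rpm (same as input, |ω| = 181.1798 rpm)

Stage 1 [50T→82T]: ω = 430.0000×50/82 = 262.1951 rpm, dir flips to −; running = −262.1951
Stage 2 [82T→25T]: ω = 262.1951×82/25 = 860.0000 rpm, dir flips to +; running = +860.0000
Stage 3 [25T→89T]: ω = 860.0000×25/89 = 241.5730 rpm, dir flips to −; running = −241.5730
Stage 4 [72T→96T]: ω = 241.5730×72/96 = 181.1798 rpm, dir flips to +; running = +181.1798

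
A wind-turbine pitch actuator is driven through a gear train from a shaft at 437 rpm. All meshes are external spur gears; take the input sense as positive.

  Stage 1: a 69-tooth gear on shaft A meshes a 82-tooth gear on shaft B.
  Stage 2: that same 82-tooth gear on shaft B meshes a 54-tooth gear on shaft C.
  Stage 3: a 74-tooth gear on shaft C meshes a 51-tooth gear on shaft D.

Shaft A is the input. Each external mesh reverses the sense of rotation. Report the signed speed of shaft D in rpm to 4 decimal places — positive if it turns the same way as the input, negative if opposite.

Stage 1 [69T→82T]: ω = 437.0000×69/82 = 367.7195 rpm, dir flips to −; running = −367.7195
Stage 2 [82T→54T]: ω = 367.7195×82/54 = 558.3889 rpm, dir flips to +; running = +558.3889
Stage 3 [74T→51T]: ω = 558.3889×74/51 = 810.2113 rpm, dir flips to −; running = −810.2113

-810.2113 rpm (opposite to input, |ω| = 810.2113 rpm)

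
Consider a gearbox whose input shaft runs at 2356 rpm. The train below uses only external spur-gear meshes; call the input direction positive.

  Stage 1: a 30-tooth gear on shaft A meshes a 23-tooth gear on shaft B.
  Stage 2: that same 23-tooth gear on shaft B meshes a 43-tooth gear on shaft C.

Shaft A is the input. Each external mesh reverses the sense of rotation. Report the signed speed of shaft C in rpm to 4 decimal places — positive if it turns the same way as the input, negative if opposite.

+1643.7209 rpm (same as input, |ω| = 1643.7209 rpm)

Stage 1 [30T→23T]: ω = 2356.0000×30/23 = 3073.0435 rpm, dir flips to −; running = −3073.0435
Stage 2 [23T→43T]: ω = 3073.0435×23/43 = 1643.7209 rpm, dir flips to +; running = +1643.7209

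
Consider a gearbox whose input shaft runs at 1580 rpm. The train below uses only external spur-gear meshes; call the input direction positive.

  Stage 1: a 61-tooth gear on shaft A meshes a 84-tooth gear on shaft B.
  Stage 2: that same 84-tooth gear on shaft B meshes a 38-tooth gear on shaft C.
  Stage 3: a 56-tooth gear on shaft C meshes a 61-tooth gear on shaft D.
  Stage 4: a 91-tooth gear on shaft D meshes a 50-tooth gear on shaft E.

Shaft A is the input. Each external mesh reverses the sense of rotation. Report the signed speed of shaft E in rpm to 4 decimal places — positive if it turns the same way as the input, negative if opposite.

+4237.7263 rpm (same as input, |ω| = 4237.7263 rpm)

Stage 1 [61T→84T]: ω = 1580.0000×61/84 = 1147.3810 rpm, dir flips to −; running = −1147.3810
Stage 2 [84T→38T]: ω = 1147.3810×84/38 = 2536.3158 rpm, dir flips to +; running = +2536.3158
Stage 3 [56T→61T]: ω = 2536.3158×56/61 = 2328.4211 rpm, dir flips to −; running = −2328.4211
Stage 4 [91T→50T]: ω = 2328.4211×91/50 = 4237.7263 rpm, dir flips to +; running = +4237.7263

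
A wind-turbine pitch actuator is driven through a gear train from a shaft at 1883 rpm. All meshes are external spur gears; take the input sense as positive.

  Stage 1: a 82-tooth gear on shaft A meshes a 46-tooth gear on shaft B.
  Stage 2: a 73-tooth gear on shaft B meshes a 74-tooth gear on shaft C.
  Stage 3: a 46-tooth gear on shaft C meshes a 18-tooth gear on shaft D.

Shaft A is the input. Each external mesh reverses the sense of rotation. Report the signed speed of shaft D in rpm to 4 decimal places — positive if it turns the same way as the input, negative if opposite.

-8462.1907 rpm (opposite to input, |ω| = 8462.1907 rpm)

Stage 1 [82T→46T]: ω = 1883.0000×82/46 = 3356.6522 rpm, dir flips to −; running = −3356.6522
Stage 2 [73T→74T]: ω = 3356.6522×73/74 = 3311.2920 rpm, dir flips to +; running = +3311.2920
Stage 3 [46T→18T]: ω = 3311.2920×46/18 = 8462.1907 rpm, dir flips to −; running = −8462.1907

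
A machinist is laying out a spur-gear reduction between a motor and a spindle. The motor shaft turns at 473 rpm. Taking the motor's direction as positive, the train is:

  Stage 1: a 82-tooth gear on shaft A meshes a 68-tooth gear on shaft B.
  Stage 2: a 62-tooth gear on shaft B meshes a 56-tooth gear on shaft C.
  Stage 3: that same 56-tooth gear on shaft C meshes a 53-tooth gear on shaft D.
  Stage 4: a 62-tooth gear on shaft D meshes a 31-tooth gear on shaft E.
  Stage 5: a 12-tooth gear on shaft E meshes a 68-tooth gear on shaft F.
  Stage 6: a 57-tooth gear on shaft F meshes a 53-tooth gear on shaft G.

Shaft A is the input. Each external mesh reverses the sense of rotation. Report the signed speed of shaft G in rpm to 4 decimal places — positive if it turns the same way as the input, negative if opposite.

+253.2697 rpm (same as input, |ω| = 253.2697 rpm)

Stage 1 [82T→68T]: ω = 473.0000×82/68 = 570.3824 rpm, dir flips to −; running = −570.3824
Stage 2 [62T→56T]: ω = 570.3824×62/56 = 631.4947 rpm, dir flips to +; running = +631.4947
Stage 3 [56T→53T]: ω = 631.4947×56/53 = 667.2397 rpm, dir flips to −; running = −667.2397
Stage 4 [62T→31T]: ω = 667.2397×62/31 = 1334.4795 rpm, dir flips to +; running = +1334.4795
Stage 5 [12T→68T]: ω = 1334.4795×12/68 = 235.4964 rpm, dir flips to −; running = −235.4964
Stage 6 [57T→53T]: ω = 235.4964×57/53 = 253.2697 rpm, dir flips to +; running = +253.2697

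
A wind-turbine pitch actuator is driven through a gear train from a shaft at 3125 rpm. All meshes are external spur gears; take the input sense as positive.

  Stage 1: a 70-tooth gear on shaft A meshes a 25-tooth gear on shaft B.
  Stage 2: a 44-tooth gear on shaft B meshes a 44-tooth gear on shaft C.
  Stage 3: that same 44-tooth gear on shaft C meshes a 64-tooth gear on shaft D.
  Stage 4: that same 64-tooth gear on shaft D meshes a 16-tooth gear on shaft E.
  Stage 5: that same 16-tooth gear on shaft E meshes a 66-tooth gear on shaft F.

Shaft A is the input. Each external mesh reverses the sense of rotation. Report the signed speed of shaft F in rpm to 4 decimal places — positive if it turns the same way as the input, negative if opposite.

Stage 1 [70T→25T]: ω = 3125.0000×70/25 = 8750.0000 rpm, dir flips to −; running = −8750.0000
Stage 2 [44T→44T]: ω = 8750.0000×44/44 = 8750.0000 rpm, dir flips to +; running = +8750.0000
Stage 3 [44T→64T]: ω = 8750.0000×44/64 = 6015.6250 rpm, dir flips to −; running = −6015.6250
Stage 4 [64T→16T]: ω = 6015.6250×64/16 = 24062.5000 rpm, dir flips to +; running = +24062.5000
Stage 5 [16T→66T]: ω = 24062.5000×16/66 = 5833.3333 rpm, dir flips to −; running = −5833.3333

-5833.3333 rpm (opposite to input, |ω| = 5833.3333 rpm)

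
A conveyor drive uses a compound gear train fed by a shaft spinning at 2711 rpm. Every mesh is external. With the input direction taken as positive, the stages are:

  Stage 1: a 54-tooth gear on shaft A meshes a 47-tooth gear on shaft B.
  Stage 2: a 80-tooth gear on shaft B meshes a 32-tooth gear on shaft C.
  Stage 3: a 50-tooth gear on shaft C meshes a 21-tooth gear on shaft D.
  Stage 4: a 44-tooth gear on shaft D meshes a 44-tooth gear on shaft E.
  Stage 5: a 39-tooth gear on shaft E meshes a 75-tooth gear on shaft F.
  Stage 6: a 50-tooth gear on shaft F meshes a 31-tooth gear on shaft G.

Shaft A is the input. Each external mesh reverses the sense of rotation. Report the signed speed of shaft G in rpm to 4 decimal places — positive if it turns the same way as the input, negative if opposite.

Stage 1 [54T→47T]: ω = 2711.0000×54/47 = 3114.7660 rpm, dir flips to −; running = −3114.7660
Stage 2 [80T→32T]: ω = 3114.7660×80/32 = 7786.9149 rpm, dir flips to +; running = +7786.9149
Stage 3 [50T→21T]: ω = 7786.9149×50/21 = 18540.2736 rpm, dir flips to −; running = −18540.2736
Stage 4 [44T→44T]: ω = 18540.2736×44/44 = 18540.2736 rpm, dir flips to +; running = +18540.2736
Stage 5 [39T→75T]: ω = 18540.2736×39/75 = 9640.9422 rpm, dir flips to −; running = −9640.9422
Stage 6 [50T→31T]: ω = 9640.9422×50/31 = 15549.9069 rpm, dir flips to +; running = +15549.9069

+15549.9069 rpm (same as input, |ω| = 15549.9069 rpm)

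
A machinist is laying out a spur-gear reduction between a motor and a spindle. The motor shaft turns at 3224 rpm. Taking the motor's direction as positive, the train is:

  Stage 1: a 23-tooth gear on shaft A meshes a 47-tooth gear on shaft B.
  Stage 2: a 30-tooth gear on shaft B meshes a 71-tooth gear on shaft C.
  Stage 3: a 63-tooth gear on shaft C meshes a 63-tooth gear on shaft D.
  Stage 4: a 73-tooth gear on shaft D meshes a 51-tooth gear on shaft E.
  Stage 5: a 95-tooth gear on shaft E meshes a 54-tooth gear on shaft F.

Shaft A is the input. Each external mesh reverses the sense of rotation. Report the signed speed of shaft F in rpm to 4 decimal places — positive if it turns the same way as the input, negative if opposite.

-1678.6898 rpm (opposite to input, |ω| = 1678.6898 rpm)

Stage 1 [23T→47T]: ω = 3224.0000×23/47 = 1577.7021 rpm, dir flips to −; running = −1577.7021
Stage 2 [30T→71T]: ω = 1577.7021×30/71 = 666.6347 rpm, dir flips to +; running = +666.6347
Stage 3 [63T→63T]: ω = 666.6347×63/63 = 666.6347 rpm, dir flips to −; running = −666.6347
Stage 4 [73T→51T]: ω = 666.6347×73/51 = 954.2026 rpm, dir flips to +; running = +954.2026
Stage 5 [95T→54T]: ω = 954.2026×95/54 = 1678.6898 rpm, dir flips to −; running = −1678.6898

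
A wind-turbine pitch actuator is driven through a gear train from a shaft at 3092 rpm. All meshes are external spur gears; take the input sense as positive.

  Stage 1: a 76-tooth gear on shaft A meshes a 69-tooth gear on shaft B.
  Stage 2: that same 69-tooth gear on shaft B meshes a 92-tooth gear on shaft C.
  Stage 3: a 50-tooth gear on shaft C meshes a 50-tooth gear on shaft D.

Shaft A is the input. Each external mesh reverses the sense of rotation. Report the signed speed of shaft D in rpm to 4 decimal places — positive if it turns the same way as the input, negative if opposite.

Stage 1 [76T→69T]: ω = 3092.0000×76/69 = 3405.6812 rpm, dir flips to −; running = −3405.6812
Stage 2 [69T→92T]: ω = 3405.6812×69/92 = 2554.2609 rpm, dir flips to +; running = +2554.2609
Stage 3 [50T→50T]: ω = 2554.2609×50/50 = 2554.2609 rpm, dir flips to −; running = −2554.2609

-2554.2609 rpm (opposite to input, |ω| = 2554.2609 rpm)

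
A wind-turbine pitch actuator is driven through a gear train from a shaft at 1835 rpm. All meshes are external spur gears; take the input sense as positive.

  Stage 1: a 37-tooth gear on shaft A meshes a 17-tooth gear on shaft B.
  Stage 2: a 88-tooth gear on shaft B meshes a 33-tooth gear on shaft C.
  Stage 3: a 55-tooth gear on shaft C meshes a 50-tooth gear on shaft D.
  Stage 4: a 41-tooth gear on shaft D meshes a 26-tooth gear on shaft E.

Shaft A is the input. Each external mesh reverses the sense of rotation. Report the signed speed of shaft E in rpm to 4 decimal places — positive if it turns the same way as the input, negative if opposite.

+18473.9940 rpm (same as input, |ω| = 18473.9940 rpm)

Stage 1 [37T→17T]: ω = 1835.0000×37/17 = 3993.8235 rpm, dir flips to −; running = −3993.8235
Stage 2 [88T→33T]: ω = 3993.8235×88/33 = 10650.1961 rpm, dir flips to +; running = +10650.1961
Stage 3 [55T→50T]: ω = 10650.1961×55/50 = 11715.2157 rpm, dir flips to −; running = −11715.2157
Stage 4 [41T→26T]: ω = 11715.2157×41/26 = 18473.9940 rpm, dir flips to +; running = +18473.9940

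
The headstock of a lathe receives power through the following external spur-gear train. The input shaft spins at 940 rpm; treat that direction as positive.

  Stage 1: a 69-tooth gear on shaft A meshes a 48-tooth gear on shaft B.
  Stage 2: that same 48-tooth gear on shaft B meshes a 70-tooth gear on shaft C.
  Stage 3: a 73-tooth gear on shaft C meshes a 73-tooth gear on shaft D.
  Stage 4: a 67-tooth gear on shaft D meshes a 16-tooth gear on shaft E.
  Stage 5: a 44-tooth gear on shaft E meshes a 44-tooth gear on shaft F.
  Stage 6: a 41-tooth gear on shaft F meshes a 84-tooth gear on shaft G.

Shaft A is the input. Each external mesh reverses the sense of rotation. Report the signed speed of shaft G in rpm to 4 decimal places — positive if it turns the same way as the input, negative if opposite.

+1893.8182 rpm (same as input, |ω| = 1893.8182 rpm)

Stage 1 [69T→48T]: ω = 940.0000×69/48 = 1351.2500 rpm, dir flips to −; running = −1351.2500
Stage 2 [48T→70T]: ω = 1351.2500×48/70 = 926.5714 rpm, dir flips to +; running = +926.5714
Stage 3 [73T→73T]: ω = 926.5714×73/73 = 926.5714 rpm, dir flips to −; running = −926.5714
Stage 4 [67T→16T]: ω = 926.5714×67/16 = 3880.0179 rpm, dir flips to +; running = +3880.0179
Stage 5 [44T→44T]: ω = 3880.0179×44/44 = 3880.0179 rpm, dir flips to −; running = −3880.0179
Stage 6 [41T→84T]: ω = 3880.0179×41/84 = 1893.8182 rpm, dir flips to +; running = +1893.8182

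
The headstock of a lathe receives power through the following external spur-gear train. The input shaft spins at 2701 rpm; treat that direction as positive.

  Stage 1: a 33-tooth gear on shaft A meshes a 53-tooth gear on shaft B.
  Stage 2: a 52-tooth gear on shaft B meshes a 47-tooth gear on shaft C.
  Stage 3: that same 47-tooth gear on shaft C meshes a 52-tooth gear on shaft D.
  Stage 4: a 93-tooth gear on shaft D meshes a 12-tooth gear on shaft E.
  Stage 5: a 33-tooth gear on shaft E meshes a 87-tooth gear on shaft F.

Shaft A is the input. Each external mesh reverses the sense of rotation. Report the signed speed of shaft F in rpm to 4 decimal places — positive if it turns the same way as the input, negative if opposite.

Stage 1 [33T→53T]: ω = 2701.0000×33/53 = 1681.7547 rpm, dir flips to −; running = −1681.7547
Stage 2 [52T→47T]: ω = 1681.7547×52/47 = 1860.6648 rpm, dir flips to +; running = +1860.6648
Stage 3 [47T→52T]: ω = 1860.6648×47/52 = 1681.7547 rpm, dir flips to −; running = −1681.7547
Stage 4 [93T→12T]: ω = 1681.7547×93/12 = 13033.5991 rpm, dir flips to +; running = +13033.5991
Stage 5 [33T→87T]: ω = 13033.5991×33/87 = 4943.7790 rpm, dir flips to −; running = −4943.7790

-4943.7790 rpm (opposite to input, |ω| = 4943.7790 rpm)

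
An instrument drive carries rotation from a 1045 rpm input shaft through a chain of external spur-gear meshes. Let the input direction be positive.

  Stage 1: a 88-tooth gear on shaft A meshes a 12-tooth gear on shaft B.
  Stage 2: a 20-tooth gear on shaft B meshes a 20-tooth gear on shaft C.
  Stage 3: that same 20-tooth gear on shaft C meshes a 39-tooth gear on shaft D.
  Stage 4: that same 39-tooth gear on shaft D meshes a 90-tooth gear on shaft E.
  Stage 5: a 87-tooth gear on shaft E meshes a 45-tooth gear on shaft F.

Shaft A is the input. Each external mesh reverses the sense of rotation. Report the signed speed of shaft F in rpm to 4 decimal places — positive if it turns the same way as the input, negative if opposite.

-3292.3951 rpm (opposite to input, |ω| = 3292.3951 rpm)

Stage 1 [88T→12T]: ω = 1045.0000×88/12 = 7663.3333 rpm, dir flips to −; running = −7663.3333
Stage 2 [20T→20T]: ω = 7663.3333×20/20 = 7663.3333 rpm, dir flips to +; running = +7663.3333
Stage 3 [20T→39T]: ω = 7663.3333×20/39 = 3929.9145 rpm, dir flips to −; running = −3929.9145
Stage 4 [39T→90T]: ω = 3929.9145×39/90 = 1702.9630 rpm, dir flips to +; running = +1702.9630
Stage 5 [87T→45T]: ω = 1702.9630×87/45 = 3292.3951 rpm, dir flips to −; running = −3292.3951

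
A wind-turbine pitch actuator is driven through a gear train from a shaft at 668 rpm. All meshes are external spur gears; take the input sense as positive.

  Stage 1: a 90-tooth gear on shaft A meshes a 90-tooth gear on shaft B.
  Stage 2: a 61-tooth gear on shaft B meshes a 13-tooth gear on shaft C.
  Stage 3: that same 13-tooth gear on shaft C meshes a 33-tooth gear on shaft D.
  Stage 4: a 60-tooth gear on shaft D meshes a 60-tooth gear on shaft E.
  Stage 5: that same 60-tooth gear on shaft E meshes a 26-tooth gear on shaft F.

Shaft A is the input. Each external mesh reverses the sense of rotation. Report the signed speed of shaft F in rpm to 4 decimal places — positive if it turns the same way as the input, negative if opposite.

Stage 1 [90T→90T]: ω = 668.0000×90/90 = 668.0000 rpm, dir flips to −; running = −668.0000
Stage 2 [61T→13T]: ω = 668.0000×61/13 = 3134.4615 rpm, dir flips to +; running = +3134.4615
Stage 3 [13T→33T]: ω = 3134.4615×13/33 = 1234.7879 rpm, dir flips to −; running = −1234.7879
Stage 4 [60T→60T]: ω = 1234.7879×60/60 = 1234.7879 rpm, dir flips to +; running = +1234.7879
Stage 5 [60T→26T]: ω = 1234.7879×60/26 = 2849.5105 rpm, dir flips to −; running = −2849.5105

-2849.5105 rpm (opposite to input, |ω| = 2849.5105 rpm)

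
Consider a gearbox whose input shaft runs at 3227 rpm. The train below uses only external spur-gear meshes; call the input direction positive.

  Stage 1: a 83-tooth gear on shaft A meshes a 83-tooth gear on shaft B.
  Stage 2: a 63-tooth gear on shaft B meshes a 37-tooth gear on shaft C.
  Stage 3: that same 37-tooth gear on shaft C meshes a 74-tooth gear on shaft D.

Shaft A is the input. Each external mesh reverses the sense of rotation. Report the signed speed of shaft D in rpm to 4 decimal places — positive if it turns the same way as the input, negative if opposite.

Stage 1 [83T→83T]: ω = 3227.0000×83/83 = 3227.0000 rpm, dir flips to −; running = −3227.0000
Stage 2 [63T→37T]: ω = 3227.0000×63/37 = 5494.6216 rpm, dir flips to +; running = +5494.6216
Stage 3 [37T→74T]: ω = 5494.6216×37/74 = 2747.3108 rpm, dir flips to −; running = −2747.3108

-2747.3108 rpm (opposite to input, |ω| = 2747.3108 rpm)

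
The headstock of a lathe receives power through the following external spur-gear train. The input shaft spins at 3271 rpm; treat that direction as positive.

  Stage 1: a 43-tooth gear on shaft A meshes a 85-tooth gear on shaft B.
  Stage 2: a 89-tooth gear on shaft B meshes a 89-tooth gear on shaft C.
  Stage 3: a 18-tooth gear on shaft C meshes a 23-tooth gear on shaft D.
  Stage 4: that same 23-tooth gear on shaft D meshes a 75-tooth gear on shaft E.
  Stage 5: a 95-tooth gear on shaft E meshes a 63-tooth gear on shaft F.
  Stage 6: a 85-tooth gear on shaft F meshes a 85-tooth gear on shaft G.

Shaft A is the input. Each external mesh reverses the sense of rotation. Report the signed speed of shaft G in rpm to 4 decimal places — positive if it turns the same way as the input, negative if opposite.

Stage 1 [43T→85T]: ω = 3271.0000×43/85 = 1654.7412 rpm, dir flips to −; running = −1654.7412
Stage 2 [89T→89T]: ω = 1654.7412×89/89 = 1654.7412 rpm, dir flips to +; running = +1654.7412
Stage 3 [18T→23T]: ω = 1654.7412×18/23 = 1295.0148 rpm, dir flips to −; running = −1295.0148
Stage 4 [23T→75T]: ω = 1295.0148×23/75 = 397.1379 rpm, dir flips to +; running = +397.1379
Stage 5 [95T→63T]: ω = 397.1379×95/63 = 598.8587 rpm, dir flips to −; running = −598.8587
Stage 6 [85T→85T]: ω = 598.8587×85/85 = 598.8587 rpm, dir flips to +; running = +598.8587

+598.8587 rpm (same as input, |ω| = 598.8587 rpm)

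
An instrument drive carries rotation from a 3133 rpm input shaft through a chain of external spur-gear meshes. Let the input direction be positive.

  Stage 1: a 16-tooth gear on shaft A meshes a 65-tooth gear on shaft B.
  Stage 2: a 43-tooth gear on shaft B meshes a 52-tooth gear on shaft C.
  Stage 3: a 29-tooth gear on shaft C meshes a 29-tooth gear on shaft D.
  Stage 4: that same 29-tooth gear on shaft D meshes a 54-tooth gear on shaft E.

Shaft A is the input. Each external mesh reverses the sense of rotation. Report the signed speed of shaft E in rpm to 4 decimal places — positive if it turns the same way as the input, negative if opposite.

+342.4809 rpm (same as input, |ω| = 342.4809 rpm)

Stage 1 [16T→65T]: ω = 3133.0000×16/65 = 771.2000 rpm, dir flips to −; running = −771.2000
Stage 2 [43T→52T]: ω = 771.2000×43/52 = 637.7231 rpm, dir flips to +; running = +637.7231
Stage 3 [29T→29T]: ω = 637.7231×29/29 = 637.7231 rpm, dir flips to −; running = −637.7231
Stage 4 [29T→54T]: ω = 637.7231×29/54 = 342.4809 rpm, dir flips to +; running = +342.4809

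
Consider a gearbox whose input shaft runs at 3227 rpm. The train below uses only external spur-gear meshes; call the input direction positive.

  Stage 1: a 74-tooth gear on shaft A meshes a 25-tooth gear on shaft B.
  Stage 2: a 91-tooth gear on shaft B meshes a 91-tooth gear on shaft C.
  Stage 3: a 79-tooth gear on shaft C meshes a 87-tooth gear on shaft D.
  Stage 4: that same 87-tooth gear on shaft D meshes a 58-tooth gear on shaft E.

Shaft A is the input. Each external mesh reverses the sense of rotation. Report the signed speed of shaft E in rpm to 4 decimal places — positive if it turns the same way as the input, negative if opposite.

+13010.3738 rpm (same as input, |ω| = 13010.3738 rpm)

Stage 1 [74T→25T]: ω = 3227.0000×74/25 = 9551.9200 rpm, dir flips to −; running = −9551.9200
Stage 2 [91T→91T]: ω = 9551.9200×91/91 = 9551.9200 rpm, dir flips to +; running = +9551.9200
Stage 3 [79T→87T]: ω = 9551.9200×79/87 = 8673.5825 rpm, dir flips to −; running = −8673.5825
Stage 4 [87T→58T]: ω = 8673.5825×87/58 = 13010.3738 rpm, dir flips to +; running = +13010.3738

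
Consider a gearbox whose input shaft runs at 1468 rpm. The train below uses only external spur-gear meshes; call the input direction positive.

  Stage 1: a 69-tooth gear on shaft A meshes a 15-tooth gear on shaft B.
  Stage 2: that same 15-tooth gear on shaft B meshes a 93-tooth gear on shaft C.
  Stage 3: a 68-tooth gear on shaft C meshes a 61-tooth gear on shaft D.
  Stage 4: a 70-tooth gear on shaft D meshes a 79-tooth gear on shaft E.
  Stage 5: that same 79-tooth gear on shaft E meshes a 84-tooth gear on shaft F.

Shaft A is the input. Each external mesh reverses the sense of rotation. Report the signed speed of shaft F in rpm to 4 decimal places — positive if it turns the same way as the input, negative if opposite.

-1011.7892 rpm (opposite to input, |ω| = 1011.7892 rpm)

Stage 1 [69T→15T]: ω = 1468.0000×69/15 = 6752.8000 rpm, dir flips to −; running = −6752.8000
Stage 2 [15T→93T]: ω = 6752.8000×15/93 = 1089.1613 rpm, dir flips to +; running = +1089.1613
Stage 3 [68T→61T]: ω = 1089.1613×68/61 = 1214.1470 rpm, dir flips to −; running = −1214.1470
Stage 4 [70T→79T]: ω = 1214.1470×70/79 = 1075.8265 rpm, dir flips to +; running = +1075.8265
Stage 5 [79T→84T]: ω = 1075.8265×79/84 = 1011.7892 rpm, dir flips to −; running = −1011.7892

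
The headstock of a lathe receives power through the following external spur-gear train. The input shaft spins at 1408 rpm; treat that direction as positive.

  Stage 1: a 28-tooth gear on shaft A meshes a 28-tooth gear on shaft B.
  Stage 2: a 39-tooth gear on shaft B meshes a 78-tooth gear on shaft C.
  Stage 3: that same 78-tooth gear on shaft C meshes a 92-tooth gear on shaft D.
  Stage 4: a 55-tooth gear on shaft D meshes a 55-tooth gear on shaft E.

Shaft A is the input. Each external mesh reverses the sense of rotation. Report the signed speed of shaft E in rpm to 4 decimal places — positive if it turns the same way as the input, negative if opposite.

Stage 1 [28T→28T]: ω = 1408.0000×28/28 = 1408.0000 rpm, dir flips to −; running = −1408.0000
Stage 2 [39T→78T]: ω = 1408.0000×39/78 = 704.0000 rpm, dir flips to +; running = +704.0000
Stage 3 [78T→92T]: ω = 704.0000×78/92 = 596.8696 rpm, dir flips to −; running = −596.8696
Stage 4 [55T→55T]: ω = 596.8696×55/55 = 596.8696 rpm, dir flips to +; running = +596.8696

+596.8696 rpm (same as input, |ω| = 596.8696 rpm)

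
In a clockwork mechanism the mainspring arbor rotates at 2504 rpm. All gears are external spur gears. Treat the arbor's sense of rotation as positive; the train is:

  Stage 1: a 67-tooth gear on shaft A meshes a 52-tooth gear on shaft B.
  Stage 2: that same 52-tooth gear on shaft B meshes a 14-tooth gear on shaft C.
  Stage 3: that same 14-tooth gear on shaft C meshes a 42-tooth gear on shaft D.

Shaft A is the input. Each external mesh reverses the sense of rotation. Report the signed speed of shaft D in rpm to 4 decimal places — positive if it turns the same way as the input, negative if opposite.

Stage 1 [67T→52T]: ω = 2504.0000×67/52 = 3226.3077 rpm, dir flips to −; running = −3226.3077
Stage 2 [52T→14T]: ω = 3226.3077×52/14 = 11983.4286 rpm, dir flips to +; running = +11983.4286
Stage 3 [14T→42T]: ω = 11983.4286×14/42 = 3994.4762 rpm, dir flips to −; running = −3994.4762

-3994.4762 rpm (opposite to input, |ω| = 3994.4762 rpm)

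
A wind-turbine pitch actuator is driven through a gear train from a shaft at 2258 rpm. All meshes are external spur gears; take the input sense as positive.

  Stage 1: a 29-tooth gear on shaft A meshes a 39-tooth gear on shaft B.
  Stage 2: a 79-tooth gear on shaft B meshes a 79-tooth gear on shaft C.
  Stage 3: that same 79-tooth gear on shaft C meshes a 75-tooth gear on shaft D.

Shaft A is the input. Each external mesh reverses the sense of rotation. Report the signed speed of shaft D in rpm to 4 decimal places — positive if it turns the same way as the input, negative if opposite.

-1768.5737 rpm (opposite to input, |ω| = 1768.5737 rpm)

Stage 1 [29T→39T]: ω = 2258.0000×29/39 = 1679.0256 rpm, dir flips to −; running = −1679.0256
Stage 2 [79T→79T]: ω = 1679.0256×79/79 = 1679.0256 rpm, dir flips to +; running = +1679.0256
Stage 3 [79T→75T]: ω = 1679.0256×79/75 = 1768.5737 rpm, dir flips to −; running = −1768.5737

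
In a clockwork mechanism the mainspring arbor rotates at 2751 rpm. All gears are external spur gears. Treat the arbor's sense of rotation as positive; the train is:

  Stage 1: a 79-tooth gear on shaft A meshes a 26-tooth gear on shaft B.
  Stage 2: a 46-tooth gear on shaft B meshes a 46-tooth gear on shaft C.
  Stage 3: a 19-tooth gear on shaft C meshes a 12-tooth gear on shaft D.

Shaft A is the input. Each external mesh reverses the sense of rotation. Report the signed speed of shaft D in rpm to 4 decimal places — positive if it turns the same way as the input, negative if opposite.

-13234.7788 rpm (opposite to input, |ω| = 13234.7788 rpm)

Stage 1 [79T→26T]: ω = 2751.0000×79/26 = 8358.8077 rpm, dir flips to −; running = −8358.8077
Stage 2 [46T→46T]: ω = 8358.8077×46/46 = 8358.8077 rpm, dir flips to +; running = +8358.8077
Stage 3 [19T→12T]: ω = 8358.8077×19/12 = 13234.7788 rpm, dir flips to −; running = −13234.7788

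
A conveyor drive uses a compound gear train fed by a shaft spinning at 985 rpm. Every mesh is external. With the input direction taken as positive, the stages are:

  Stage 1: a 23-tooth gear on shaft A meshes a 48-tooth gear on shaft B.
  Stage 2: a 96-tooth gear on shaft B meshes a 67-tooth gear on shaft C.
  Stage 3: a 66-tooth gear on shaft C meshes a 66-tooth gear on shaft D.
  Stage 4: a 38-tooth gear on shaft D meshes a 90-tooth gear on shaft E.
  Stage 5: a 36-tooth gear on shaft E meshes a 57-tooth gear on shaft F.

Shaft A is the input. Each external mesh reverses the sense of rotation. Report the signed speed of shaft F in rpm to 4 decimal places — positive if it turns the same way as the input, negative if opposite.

-180.3383 rpm (opposite to input, |ω| = 180.3383 rpm)

Stage 1 [23T→48T]: ω = 985.0000×23/48 = 471.9792 rpm, dir flips to −; running = −471.9792
Stage 2 [96T→67T]: ω = 471.9792×96/67 = 676.2687 rpm, dir flips to +; running = +676.2687
Stage 3 [66T→66T]: ω = 676.2687×66/66 = 676.2687 rpm, dir flips to −; running = −676.2687
Stage 4 [38T→90T]: ω = 676.2687×38/90 = 285.5357 rpm, dir flips to +; running = +285.5357
Stage 5 [36T→57T]: ω = 285.5357×36/57 = 180.3383 rpm, dir flips to −; running = −180.3383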